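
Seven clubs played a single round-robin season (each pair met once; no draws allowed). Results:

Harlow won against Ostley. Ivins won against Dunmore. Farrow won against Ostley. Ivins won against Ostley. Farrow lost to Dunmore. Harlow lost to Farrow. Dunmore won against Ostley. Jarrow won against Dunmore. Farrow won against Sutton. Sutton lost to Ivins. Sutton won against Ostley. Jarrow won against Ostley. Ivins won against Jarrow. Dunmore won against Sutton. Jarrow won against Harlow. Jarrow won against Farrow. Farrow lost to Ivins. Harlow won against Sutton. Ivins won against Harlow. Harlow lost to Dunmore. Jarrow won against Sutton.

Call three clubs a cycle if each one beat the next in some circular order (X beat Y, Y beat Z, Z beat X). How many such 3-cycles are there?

0

Win totals: Jarrow 5, Ostley 0, Harlow 2, Ivins 6, Sutton 1, Dunmore 4, Farrow 3.
A club with w wins dominates both others in C(w,2) triples; summing gives 10 + 0 + 1 + 15 + 0 + 6 + 3 = 35 transitive triples.
Total triples C(7,3) = 35, so cyclic triples = 35 − 35 = 0.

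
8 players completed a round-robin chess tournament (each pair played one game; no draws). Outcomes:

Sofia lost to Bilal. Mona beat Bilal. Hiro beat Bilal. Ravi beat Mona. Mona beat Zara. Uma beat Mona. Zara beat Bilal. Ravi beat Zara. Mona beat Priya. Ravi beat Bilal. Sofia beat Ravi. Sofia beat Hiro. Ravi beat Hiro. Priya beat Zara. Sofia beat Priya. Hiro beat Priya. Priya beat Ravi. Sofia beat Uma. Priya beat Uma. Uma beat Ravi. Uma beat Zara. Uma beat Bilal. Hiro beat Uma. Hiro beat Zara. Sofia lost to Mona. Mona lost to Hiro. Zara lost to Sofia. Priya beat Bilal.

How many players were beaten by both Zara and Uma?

1

Zara beat: Bilal.
Uma beat: Mona, Bilal, Zara, Ravi.
Both beat: Bilal — 1.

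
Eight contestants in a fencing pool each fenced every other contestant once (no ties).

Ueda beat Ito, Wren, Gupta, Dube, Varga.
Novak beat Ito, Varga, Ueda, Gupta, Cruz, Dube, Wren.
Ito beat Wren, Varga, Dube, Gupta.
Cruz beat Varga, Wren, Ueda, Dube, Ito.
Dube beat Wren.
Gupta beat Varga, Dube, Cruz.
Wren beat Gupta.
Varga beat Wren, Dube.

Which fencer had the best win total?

Win totals: Wren 1, Ueda 5, Cruz 5, Varga 2, Gupta 3, Novak 7, Ito 4, Dube 1.
Novak leads with 7 wins (next highest: 5).

Novak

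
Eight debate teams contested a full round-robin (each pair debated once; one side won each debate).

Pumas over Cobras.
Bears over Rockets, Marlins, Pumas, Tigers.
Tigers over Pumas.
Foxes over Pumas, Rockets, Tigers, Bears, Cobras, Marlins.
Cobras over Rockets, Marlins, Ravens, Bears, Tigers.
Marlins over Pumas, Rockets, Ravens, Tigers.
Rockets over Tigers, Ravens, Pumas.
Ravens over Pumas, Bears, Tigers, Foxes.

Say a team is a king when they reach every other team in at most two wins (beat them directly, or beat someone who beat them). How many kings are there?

4

Bears cannot reach Foxes in two steps.
Cobras reaches everyone (king).
Tigers cannot reach Bears, Ravens, Foxes, Marlins, Rockets in two steps.
Pumas cannot reach Foxes in two steps.
Ravens reaches everyone (king).
Foxes reaches everyone (king).
Marlins reaches everyone (king).
Rockets cannot reach Marlins in two steps.
Kings: Cobras, Ravens, Foxes, Marlins — 4.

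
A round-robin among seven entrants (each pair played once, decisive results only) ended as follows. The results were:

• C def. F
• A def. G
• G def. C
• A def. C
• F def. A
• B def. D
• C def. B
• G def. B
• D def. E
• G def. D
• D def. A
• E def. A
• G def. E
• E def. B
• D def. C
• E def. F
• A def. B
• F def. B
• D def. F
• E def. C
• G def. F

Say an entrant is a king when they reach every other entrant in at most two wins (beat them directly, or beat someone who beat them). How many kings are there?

4

A reaches everyone (king).
B cannot reach G in two steps.
C cannot reach E, G in two steps.
D reaches everyone (king).
E reaches everyone (king).
F cannot reach E in two steps.
G reaches everyone (king).
Kings: A, D, E, G — 4.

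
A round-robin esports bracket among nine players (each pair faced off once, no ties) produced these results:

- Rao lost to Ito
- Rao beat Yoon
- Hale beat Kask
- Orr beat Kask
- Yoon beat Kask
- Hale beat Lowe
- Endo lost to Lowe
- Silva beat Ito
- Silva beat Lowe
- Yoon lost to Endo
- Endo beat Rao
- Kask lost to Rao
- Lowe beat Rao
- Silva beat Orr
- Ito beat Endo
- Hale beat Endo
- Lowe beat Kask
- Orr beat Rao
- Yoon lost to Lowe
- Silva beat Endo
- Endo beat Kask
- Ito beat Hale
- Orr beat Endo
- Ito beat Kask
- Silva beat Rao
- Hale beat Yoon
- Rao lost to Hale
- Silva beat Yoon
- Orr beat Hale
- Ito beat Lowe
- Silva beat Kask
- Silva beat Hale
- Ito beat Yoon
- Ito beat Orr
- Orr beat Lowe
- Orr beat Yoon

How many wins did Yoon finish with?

Yoon's results: beat Kask; lost to Silva, Endo, Orr, Hale, Ito, Lowe, Rao.
That is 1 win.

1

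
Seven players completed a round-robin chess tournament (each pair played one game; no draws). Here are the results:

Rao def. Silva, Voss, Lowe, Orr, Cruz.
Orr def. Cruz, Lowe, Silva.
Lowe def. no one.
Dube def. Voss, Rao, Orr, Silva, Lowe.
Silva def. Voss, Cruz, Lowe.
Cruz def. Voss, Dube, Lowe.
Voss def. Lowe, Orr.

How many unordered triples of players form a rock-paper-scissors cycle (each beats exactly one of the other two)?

Win totals: Rao 5, Silva 3, Orr 3, Cruz 3, Voss 2, Lowe 0, Dube 5.
A player with w wins dominates both others in C(w,2) triples; summing gives 10 + 3 + 3 + 3 + 1 + 0 + 10 = 30 transitive triples.
Total triples C(7,3) = 35, so cyclic triples = 35 − 30 = 5.

5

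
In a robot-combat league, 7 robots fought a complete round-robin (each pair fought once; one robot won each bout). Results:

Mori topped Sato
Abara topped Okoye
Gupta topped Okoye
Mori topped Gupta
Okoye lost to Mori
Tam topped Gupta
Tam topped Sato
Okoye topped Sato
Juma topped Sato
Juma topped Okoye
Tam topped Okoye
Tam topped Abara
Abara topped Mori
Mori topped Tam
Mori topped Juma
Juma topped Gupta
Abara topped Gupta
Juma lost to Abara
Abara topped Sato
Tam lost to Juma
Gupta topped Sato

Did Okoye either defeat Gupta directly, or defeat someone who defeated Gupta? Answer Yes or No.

Okoye did not beat Gupta directly.
Okoye beat Sato, but each of them lost to Gupta. No two-step path.

No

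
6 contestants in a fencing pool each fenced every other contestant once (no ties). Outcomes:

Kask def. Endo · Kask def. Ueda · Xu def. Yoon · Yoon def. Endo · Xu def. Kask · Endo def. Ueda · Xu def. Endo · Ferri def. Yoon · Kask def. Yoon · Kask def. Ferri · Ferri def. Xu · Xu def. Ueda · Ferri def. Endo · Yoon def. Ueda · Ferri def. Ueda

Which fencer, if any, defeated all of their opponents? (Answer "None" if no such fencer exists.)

None

Highest win total is Xu with 4 (out of 5 possible).
Xu lost to Ferri, so no fencer went undefeated.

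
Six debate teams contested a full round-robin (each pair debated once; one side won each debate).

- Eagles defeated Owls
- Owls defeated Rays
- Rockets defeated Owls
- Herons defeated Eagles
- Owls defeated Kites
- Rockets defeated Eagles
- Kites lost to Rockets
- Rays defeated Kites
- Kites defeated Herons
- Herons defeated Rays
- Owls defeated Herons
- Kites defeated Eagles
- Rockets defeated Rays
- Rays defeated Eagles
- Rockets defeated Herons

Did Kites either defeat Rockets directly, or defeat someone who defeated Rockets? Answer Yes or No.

No

Kites did not beat Rockets directly.
Kites beat Herons, Eagles, but each of them lost to Rockets. No two-step path.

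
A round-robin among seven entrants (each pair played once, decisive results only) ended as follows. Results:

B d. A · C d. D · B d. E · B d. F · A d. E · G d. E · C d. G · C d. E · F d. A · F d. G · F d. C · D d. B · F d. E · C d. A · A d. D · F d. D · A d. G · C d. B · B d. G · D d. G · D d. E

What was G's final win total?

G's results: beat E; lost to A, B, C, D, F.
That is 1 win.

1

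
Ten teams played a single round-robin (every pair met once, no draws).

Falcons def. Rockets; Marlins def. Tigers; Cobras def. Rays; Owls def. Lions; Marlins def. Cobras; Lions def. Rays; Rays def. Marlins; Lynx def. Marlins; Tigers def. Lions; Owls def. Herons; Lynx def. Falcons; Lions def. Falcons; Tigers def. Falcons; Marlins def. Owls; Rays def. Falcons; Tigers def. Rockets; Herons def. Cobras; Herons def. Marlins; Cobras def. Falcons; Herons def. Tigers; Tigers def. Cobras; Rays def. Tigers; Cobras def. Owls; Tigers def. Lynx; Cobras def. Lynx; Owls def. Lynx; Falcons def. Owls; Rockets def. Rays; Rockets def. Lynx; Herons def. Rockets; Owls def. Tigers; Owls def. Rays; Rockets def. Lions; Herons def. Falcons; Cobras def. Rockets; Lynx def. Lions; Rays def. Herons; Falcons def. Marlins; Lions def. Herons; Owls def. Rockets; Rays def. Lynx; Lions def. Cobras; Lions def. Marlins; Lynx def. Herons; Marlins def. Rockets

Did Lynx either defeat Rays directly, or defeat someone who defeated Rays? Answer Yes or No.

Yes

Lynx did not beat Rays directly.
Lynx beat Herons, Falcons, Marlins, Lions. Of those, Lions beat Rays.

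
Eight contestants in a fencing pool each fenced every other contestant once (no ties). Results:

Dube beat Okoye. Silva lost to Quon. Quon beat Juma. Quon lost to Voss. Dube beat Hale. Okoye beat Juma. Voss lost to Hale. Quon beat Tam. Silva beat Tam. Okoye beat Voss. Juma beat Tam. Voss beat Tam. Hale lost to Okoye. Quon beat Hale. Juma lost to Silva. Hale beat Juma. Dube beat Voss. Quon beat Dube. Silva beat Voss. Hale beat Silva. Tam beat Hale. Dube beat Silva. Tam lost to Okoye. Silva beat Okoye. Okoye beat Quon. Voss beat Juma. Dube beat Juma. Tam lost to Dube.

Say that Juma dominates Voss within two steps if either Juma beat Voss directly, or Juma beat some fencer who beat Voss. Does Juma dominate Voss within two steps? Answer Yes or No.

Juma did not beat Voss directly.
Juma beat Tam, but each of them lost to Voss. No two-step path.

No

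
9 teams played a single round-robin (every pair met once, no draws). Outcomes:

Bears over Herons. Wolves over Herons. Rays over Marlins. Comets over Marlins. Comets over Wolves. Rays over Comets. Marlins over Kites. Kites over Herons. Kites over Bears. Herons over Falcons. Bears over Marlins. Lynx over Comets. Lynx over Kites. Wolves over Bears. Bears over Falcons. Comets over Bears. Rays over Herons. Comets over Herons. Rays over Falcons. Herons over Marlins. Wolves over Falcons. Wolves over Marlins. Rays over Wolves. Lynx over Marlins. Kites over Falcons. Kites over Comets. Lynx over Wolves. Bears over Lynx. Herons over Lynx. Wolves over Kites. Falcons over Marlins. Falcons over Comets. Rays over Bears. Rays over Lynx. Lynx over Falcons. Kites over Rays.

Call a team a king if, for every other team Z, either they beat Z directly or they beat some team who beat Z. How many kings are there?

Herons cannot reach Rays, Bears in two steps.
Wolves reaches everyone (king).
Kites reaches everyone (king).
Comets cannot reach Rays in two steps.
Marlins cannot reach Wolves, Lynx in two steps.
Lynx reaches everyone (king).
Rays reaches everyone (king).
Bears cannot reach Rays in two steps.
Falcons cannot reach Lynx, Rays in two steps.
Kings: Wolves, Kites, Lynx, Rays — 4.

4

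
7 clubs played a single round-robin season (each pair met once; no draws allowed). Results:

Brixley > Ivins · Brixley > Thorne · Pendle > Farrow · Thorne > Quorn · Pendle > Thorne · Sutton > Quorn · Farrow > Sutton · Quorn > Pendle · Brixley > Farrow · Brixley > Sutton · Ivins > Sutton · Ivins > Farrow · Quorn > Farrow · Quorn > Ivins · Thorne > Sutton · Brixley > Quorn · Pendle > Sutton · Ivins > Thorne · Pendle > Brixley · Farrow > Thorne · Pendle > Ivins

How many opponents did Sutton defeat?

1

Sutton's results: beat Quorn; lost to Ivins, Farrow, Pendle, Brixley, Thorne.
That is 1 win.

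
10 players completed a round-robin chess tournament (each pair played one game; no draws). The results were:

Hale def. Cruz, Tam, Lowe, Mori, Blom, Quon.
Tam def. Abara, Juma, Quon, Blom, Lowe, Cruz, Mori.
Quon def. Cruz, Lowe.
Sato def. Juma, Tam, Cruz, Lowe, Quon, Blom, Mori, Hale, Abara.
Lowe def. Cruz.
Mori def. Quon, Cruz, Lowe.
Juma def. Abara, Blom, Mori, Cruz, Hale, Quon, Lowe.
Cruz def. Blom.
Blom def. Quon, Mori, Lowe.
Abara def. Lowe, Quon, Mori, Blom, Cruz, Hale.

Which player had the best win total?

Sato

Win totals: Mori 3, Quon 2, Lowe 1, Abara 6, Hale 6, Sato 9, Tam 7, Blom 3, Cruz 1, Juma 7.
Sato leads with 9 wins (next highest: 7).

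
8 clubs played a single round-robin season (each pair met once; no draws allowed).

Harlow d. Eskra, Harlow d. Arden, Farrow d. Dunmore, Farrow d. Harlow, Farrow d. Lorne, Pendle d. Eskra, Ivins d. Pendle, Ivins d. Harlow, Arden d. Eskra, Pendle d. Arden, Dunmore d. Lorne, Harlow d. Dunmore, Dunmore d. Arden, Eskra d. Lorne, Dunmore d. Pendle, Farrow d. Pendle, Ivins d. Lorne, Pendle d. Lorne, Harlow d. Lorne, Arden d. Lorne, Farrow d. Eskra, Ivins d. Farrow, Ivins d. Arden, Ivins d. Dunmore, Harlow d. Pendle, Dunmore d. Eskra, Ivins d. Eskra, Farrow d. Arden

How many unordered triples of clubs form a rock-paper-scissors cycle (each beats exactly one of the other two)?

Win totals: Lorne 0, Harlow 5, Farrow 6, Dunmore 4, Eskra 1, Arden 2, Ivins 7, Pendle 3.
A club with w wins dominates both others in C(w,2) triples; summing gives 0 + 10 + 15 + 6 + 0 + 1 + 21 + 3 = 56 transitive triples.
Total triples C(8,3) = 56, so cyclic triples = 56 − 56 = 0.

0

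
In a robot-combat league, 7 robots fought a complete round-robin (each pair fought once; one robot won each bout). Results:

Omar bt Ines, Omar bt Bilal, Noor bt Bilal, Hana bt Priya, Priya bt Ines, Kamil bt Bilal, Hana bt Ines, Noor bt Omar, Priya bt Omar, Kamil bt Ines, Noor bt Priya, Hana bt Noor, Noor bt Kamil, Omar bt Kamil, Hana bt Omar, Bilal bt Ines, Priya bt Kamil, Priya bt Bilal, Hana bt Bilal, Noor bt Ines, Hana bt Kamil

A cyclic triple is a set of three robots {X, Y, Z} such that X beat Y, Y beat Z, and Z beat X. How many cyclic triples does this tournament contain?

Win totals: Kamil 2, Omar 3, Hana 6, Noor 5, Bilal 1, Priya 4, Ines 0.
A robot with w wins dominates both others in C(w,2) triples; summing gives 1 + 3 + 15 + 10 + 0 + 6 + 0 = 35 transitive triples.
Total triples C(7,3) = 35, so cyclic triples = 35 − 35 = 0.

0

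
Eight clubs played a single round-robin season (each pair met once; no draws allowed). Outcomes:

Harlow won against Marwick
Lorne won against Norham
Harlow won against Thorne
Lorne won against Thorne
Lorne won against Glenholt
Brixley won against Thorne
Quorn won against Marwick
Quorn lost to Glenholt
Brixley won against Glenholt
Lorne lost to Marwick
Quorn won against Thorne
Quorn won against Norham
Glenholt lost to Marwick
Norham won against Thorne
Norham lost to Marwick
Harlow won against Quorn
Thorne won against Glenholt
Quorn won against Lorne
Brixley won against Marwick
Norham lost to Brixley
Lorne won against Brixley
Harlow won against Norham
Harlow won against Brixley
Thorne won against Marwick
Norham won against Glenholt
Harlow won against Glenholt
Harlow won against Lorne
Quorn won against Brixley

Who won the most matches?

Win totals: Brixley 4, Thorne 2, Glenholt 1, Lorne 4, Norham 2, Marwick 3, Quorn 5, Harlow 7.
Harlow leads with 7 wins (next highest: 5).

Harlow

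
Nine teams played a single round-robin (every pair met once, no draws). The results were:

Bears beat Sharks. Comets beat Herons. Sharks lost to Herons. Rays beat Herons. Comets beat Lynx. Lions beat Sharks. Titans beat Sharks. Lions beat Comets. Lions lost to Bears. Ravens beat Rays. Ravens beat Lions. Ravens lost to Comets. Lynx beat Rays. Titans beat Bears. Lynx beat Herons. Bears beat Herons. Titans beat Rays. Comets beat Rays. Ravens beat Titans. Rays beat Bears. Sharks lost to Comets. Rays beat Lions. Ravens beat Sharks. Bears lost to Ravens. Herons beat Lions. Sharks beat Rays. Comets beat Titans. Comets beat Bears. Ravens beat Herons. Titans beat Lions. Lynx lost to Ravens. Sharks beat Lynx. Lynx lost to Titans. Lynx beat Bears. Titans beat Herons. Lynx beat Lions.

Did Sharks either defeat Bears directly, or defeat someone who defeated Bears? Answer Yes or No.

Sharks did not beat Bears directly.
Sharks beat Lynx, Rays. Of those, Lynx beat Bears.

Yes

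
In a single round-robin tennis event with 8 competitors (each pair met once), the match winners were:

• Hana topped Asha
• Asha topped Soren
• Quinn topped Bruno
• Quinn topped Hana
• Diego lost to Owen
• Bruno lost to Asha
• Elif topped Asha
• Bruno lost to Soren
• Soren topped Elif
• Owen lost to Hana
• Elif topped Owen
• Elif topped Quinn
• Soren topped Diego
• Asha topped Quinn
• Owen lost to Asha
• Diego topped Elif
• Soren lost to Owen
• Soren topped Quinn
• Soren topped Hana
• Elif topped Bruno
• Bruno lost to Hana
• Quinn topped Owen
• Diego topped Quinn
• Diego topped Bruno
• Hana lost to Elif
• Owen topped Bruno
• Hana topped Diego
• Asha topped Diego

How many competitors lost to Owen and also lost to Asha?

3

Owen beat: Diego, Bruno, Soren.
Asha beat: Quinn, Diego, Bruno, Owen, Soren.
Both beat: Diego, Bruno, Soren — 3.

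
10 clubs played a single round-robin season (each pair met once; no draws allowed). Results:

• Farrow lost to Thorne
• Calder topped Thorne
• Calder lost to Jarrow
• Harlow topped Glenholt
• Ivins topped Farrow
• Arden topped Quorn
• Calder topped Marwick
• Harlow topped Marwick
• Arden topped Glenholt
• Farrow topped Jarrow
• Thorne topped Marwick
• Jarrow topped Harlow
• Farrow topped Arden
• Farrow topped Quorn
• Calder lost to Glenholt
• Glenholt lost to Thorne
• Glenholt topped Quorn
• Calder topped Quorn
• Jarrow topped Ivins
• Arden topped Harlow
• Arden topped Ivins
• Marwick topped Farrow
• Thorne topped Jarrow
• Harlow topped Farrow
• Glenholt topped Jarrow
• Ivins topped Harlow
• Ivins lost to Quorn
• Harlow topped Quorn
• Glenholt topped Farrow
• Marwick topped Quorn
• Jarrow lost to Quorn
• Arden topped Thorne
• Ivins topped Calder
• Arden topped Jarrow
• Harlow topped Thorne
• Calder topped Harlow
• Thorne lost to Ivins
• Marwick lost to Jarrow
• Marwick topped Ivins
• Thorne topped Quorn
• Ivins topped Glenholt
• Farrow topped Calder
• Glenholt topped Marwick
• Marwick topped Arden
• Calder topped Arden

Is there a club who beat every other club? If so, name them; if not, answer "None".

None

Highest win total is Arden with 6 (out of 9 possible).
Arden lost to Farrow, Marwick, Calder, so no club went undefeated.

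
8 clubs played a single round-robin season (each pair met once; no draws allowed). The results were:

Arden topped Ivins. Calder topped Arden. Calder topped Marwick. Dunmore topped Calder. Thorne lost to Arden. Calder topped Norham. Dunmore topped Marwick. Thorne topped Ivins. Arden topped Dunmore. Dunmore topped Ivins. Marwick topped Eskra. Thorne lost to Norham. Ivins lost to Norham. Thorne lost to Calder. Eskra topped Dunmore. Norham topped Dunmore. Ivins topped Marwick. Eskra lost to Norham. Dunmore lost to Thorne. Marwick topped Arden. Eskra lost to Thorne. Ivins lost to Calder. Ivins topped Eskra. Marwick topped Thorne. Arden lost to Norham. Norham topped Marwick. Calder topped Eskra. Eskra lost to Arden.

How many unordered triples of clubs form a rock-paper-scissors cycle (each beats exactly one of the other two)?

10

Win totals: Marwick 3, Thorne 3, Dunmore 3, Ivins 2, Eskra 1, Calder 6, Norham 6, Arden 4.
A club with w wins dominates both others in C(w,2) triples; summing gives 3 + 3 + 3 + 1 + 0 + 15 + 15 + 6 = 46 transitive triples.
Total triples C(8,3) = 56, so cyclic triples = 56 − 46 = 10.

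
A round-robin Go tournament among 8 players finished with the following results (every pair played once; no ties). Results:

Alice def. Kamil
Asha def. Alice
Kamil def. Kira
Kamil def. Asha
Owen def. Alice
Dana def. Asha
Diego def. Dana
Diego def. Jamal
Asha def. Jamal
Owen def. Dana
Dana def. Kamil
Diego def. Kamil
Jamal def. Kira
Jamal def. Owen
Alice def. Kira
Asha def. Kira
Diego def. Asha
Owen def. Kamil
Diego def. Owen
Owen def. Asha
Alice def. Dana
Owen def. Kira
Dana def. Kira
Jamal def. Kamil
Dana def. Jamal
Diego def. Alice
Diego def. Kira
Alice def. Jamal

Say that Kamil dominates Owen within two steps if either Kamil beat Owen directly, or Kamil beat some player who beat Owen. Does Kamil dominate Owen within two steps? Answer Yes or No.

Kamil did not beat Owen directly.
Kamil beat Asha, Kira, but each of them lost to Owen. No two-step path.

No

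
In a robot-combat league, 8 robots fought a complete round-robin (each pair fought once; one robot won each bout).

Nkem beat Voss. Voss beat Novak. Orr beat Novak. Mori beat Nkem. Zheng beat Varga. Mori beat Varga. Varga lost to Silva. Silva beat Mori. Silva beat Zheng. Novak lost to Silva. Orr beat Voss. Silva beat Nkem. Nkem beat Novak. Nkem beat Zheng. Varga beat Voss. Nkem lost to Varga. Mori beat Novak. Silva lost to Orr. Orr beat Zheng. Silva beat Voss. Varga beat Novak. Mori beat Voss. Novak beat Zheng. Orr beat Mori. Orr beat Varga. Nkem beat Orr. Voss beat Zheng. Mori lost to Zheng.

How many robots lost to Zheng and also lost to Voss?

0

Zheng beat: Mori, Varga.
Voss beat: Zheng, Novak.
No one was beaten by both.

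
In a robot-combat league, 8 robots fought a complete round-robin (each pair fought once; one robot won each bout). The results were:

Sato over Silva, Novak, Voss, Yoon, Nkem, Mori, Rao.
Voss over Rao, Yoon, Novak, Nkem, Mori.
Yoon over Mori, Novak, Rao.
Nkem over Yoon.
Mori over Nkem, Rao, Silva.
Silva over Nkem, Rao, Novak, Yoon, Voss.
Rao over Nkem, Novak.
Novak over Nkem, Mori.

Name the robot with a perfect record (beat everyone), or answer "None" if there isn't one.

Sato

Sato has 7 wins out of 7 opponents — a perfect record.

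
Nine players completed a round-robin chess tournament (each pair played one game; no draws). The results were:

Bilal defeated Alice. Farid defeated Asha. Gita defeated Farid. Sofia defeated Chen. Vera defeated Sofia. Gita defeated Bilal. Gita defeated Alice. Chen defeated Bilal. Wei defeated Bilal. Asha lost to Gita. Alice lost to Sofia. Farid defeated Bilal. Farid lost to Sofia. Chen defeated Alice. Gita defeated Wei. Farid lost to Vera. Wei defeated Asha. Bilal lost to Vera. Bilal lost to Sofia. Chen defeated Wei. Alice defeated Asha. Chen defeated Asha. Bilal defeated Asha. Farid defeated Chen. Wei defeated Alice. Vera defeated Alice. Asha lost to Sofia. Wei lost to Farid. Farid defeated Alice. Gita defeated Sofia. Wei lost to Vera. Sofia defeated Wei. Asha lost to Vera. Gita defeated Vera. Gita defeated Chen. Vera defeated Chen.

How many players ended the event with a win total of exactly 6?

1

Win totals: Gita 8, Sofia 6, Chen 4, Farid 5, Wei 3, Vera 7, Alice 1, Bilal 2, Asha 0.
Exactly 6: Sofia — 1 player.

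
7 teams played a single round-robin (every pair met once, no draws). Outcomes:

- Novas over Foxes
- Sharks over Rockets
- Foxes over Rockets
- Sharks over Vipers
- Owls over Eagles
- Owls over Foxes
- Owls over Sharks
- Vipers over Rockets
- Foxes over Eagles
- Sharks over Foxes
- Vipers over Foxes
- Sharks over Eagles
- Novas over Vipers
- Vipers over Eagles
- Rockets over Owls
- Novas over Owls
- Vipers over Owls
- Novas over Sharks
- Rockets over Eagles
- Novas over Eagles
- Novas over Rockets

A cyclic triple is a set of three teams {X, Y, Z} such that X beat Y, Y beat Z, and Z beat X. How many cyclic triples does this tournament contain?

Win totals: Rockets 2, Owls 3, Novas 6, Sharks 4, Vipers 4, Eagles 0, Foxes 2.
A team with w wins dominates both others in C(w,2) triples; summing gives 1 + 3 + 15 + 6 + 6 + 0 + 1 = 32 transitive triples.
Total triples C(7,3) = 35, so cyclic triples = 35 − 32 = 3.

3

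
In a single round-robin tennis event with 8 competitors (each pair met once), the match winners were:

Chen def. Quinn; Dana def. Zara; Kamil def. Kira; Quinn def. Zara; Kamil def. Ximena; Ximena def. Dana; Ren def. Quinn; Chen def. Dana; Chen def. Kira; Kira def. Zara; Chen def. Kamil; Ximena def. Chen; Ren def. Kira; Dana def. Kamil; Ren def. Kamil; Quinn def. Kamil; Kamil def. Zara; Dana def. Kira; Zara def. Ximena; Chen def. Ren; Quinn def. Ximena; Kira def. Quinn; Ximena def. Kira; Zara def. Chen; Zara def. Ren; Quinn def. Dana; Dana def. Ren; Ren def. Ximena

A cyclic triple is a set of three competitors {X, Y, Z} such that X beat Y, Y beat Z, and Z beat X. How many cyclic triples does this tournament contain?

Win totals: Chen 5, Ren 4, Kamil 3, Zara 3, Kira 2, Quinn 4, Dana 4, Ximena 3.
A competitor with w wins dominates both others in C(w,2) triples; summing gives 10 + 6 + 3 + 3 + 1 + 6 + 6 + 3 = 38 transitive triples.
Total triples C(8,3) = 56, so cyclic triples = 56 − 38 = 18.

18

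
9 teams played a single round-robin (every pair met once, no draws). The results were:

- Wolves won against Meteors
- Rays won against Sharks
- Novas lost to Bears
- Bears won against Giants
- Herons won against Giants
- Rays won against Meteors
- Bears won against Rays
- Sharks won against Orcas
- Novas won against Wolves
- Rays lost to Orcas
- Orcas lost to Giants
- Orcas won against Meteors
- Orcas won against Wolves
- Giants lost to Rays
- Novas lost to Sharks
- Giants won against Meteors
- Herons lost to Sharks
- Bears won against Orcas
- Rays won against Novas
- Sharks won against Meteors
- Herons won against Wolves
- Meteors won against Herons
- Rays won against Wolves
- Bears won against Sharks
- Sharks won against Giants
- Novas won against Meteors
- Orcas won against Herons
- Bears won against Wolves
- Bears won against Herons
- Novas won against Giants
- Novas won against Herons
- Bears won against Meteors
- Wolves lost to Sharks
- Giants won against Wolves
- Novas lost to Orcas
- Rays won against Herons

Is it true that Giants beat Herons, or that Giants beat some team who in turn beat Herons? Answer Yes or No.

Giants did not beat Herons directly.
Giants beat Meteors, Orcas, Wolves. Of those, Meteors beat Herons.

Yes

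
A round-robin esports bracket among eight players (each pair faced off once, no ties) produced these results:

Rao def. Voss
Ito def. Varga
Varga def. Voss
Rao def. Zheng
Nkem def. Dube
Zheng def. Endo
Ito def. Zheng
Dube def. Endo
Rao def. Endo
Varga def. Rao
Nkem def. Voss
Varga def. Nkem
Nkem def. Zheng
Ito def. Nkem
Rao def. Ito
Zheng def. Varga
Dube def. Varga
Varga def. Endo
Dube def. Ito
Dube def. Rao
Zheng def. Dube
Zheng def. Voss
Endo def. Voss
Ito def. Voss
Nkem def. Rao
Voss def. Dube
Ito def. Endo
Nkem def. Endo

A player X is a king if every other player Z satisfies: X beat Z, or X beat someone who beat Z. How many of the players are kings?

Rao reaches everyone (king).
Dube reaches everyone (king).
Varga reaches everyone (king).
Nkem reaches everyone (king).
Voss cannot reach Nkem, Zheng in two steps.
Zheng reaches everyone (king).
Endo cannot reach Rao, Varga, Nkem, Zheng, Ito in two steps.
Ito reaches everyone (king).
Kings: Rao, Dube, Varga, Nkem, Zheng, Ito — 6.

6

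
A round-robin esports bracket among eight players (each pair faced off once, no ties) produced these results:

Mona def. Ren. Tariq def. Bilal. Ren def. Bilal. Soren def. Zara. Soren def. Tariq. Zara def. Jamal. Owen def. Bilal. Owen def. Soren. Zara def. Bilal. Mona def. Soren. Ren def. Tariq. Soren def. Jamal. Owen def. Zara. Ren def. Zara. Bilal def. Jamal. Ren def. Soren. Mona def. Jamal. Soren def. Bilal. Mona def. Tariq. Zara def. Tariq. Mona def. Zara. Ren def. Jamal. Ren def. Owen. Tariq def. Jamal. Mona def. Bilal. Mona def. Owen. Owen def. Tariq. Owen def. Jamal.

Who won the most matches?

Mona

Win totals: Jamal 0, Ren 6, Mona 7, Owen 5, Bilal 1, Zara 3, Tariq 2, Soren 4.
Mona leads with 7 wins (next highest: 6).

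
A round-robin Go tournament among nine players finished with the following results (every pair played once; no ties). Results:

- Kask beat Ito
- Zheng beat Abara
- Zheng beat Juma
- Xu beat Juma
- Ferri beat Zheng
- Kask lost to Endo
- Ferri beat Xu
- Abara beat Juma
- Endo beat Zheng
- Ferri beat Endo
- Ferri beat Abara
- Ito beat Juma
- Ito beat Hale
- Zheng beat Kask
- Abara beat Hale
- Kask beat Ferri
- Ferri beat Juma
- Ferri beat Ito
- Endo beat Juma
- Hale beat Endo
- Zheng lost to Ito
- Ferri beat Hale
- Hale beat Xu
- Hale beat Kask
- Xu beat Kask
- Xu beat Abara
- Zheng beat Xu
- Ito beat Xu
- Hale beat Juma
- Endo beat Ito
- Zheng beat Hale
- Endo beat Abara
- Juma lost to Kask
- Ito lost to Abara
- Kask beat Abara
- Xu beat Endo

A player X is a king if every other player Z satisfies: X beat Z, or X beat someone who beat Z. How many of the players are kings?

6

Hale reaches everyone (king).
Xu reaches everyone (king).
Endo reaches everyone (king).
Zheng reaches everyone (king).
Abara cannot reach Ferri in two steps.
Juma cannot reach Hale, Xu, Endo, Zheng, Abara, Ferri, Kask, Ito in two steps.
Ferri reaches everyone (king).
Kask reaches everyone (king).
Ito cannot reach Ferri in two steps.
Kings: Hale, Xu, Endo, Zheng, Ferri, Kask — 6.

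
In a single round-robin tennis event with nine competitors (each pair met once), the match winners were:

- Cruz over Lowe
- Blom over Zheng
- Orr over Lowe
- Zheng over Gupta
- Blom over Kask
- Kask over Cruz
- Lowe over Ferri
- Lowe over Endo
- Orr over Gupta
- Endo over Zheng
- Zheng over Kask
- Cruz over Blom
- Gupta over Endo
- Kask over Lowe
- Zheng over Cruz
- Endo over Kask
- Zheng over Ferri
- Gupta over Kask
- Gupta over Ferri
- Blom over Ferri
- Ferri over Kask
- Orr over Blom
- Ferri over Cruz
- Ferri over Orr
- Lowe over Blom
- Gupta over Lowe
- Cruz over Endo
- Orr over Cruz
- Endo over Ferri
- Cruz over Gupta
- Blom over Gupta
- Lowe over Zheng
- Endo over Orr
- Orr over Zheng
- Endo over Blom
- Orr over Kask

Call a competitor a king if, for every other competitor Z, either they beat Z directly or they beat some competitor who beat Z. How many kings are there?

8

Orr reaches everyone (king).
Lowe reaches everyone (king).
Zheng reaches everyone (king).
Endo reaches everyone (king).
Cruz reaches everyone (king).
Blom reaches everyone (king).
Kask cannot reach Orr in two steps.
Ferri reaches everyone (king).
Gupta reaches everyone (king).
Kings: Orr, Lowe, Zheng, Endo, Cruz, Blom, Ferri, Gupta — 8.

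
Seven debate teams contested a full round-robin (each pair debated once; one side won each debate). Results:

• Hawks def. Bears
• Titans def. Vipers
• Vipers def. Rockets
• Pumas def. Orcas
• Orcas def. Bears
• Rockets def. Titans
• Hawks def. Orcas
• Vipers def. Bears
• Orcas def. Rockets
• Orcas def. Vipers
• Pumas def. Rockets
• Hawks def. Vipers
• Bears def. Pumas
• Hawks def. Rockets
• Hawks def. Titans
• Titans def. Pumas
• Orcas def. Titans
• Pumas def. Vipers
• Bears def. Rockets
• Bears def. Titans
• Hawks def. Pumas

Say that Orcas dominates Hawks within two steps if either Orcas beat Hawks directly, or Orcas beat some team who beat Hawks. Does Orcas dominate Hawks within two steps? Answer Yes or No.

Orcas did not beat Hawks directly.
Orcas beat Bears, Vipers, Rockets, Titans, but each of them lost to Hawks. No two-step path.

No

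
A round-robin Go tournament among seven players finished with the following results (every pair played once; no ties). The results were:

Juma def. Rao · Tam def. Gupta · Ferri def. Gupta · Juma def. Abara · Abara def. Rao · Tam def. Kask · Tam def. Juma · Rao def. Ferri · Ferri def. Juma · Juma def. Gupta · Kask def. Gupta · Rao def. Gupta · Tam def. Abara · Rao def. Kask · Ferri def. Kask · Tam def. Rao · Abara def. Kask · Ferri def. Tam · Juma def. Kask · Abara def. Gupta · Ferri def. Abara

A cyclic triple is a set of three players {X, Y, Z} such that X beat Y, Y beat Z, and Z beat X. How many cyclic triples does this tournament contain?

Win totals: Tam 5, Kask 1, Abara 3, Juma 4, Rao 3, Ferri 5, Gupta 0.
A player with w wins dominates both others in C(w,2) triples; summing gives 10 + 0 + 3 + 6 + 3 + 10 + 0 = 32 transitive triples.
Total triples C(7,3) = 35, so cyclic triples = 35 − 32 = 3.

3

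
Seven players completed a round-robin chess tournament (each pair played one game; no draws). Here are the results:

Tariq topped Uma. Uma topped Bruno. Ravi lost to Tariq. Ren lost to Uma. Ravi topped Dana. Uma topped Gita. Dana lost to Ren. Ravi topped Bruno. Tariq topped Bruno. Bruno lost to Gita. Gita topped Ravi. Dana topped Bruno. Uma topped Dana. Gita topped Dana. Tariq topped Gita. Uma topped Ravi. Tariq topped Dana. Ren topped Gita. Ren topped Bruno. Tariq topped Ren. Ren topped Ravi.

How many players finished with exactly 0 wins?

Win totals: Bruno 0, Uma 5, Ren 4, Dana 1, Ravi 2, Tariq 6, Gita 3.
Exactly 0: Bruno — 1 player.

1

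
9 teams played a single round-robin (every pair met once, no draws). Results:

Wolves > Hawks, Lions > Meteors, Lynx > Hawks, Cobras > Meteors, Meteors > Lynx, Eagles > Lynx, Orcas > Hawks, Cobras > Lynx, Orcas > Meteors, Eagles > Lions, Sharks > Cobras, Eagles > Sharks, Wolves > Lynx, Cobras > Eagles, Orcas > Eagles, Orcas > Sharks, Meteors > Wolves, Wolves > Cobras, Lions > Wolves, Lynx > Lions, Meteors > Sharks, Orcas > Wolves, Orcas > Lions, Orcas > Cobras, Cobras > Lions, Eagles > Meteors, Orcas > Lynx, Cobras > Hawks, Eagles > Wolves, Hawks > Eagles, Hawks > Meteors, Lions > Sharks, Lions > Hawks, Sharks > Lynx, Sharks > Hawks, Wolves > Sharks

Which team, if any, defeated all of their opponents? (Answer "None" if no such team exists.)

Orcas has 8 wins out of 8 opponents — a perfect record.

Orcas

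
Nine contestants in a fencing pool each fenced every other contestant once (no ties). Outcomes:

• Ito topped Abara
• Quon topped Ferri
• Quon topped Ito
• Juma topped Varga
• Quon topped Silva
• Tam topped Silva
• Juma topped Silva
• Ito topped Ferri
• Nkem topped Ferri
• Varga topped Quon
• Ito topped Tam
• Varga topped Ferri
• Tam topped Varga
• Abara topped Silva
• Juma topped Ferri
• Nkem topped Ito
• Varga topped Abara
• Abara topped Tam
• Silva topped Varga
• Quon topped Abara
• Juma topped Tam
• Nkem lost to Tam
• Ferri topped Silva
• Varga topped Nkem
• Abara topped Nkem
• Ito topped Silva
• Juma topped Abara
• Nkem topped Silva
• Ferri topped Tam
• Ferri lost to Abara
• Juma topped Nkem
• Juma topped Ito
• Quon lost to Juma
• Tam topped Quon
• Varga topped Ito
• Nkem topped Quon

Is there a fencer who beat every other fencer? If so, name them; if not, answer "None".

Juma has 8 wins out of 8 opponents — a perfect record.

Juma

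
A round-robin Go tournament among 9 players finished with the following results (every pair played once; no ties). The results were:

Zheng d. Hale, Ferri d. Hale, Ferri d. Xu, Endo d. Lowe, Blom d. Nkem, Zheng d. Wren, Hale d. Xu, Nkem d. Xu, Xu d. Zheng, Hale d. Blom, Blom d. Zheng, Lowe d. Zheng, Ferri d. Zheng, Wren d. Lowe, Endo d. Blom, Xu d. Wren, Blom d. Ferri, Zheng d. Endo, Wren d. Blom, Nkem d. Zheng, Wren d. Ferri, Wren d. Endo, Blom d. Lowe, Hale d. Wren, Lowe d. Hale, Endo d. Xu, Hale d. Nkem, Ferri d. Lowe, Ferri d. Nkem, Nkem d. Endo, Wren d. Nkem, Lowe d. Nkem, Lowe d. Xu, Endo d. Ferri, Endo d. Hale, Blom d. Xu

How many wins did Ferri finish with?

5

Ferri's results: beat Zheng, Lowe, Xu, Nkem, Hale; lost to Endo, Wren, Blom.
That is 5 wins.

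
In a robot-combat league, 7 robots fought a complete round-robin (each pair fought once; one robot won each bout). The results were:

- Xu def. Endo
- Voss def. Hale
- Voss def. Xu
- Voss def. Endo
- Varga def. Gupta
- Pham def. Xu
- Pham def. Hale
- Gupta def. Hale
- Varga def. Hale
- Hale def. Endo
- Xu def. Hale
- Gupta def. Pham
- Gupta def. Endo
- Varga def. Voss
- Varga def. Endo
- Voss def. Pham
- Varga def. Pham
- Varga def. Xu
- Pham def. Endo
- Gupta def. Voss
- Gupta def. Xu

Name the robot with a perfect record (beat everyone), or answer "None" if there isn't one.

Varga has 6 wins out of 6 opponents — a perfect record.

Varga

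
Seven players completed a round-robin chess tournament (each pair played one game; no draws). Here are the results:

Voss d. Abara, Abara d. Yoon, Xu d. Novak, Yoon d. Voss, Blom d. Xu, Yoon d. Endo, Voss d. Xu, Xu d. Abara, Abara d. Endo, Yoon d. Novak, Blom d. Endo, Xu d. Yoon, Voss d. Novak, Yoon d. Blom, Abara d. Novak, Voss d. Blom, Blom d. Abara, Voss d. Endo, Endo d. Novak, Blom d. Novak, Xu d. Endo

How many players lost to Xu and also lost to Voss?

Xu beat: Yoon, Abara, Novak, Endo.
Voss beat: Xu, Blom, Abara, Novak, Endo.
Both beat: Abara, Novak, Endo — 3.

3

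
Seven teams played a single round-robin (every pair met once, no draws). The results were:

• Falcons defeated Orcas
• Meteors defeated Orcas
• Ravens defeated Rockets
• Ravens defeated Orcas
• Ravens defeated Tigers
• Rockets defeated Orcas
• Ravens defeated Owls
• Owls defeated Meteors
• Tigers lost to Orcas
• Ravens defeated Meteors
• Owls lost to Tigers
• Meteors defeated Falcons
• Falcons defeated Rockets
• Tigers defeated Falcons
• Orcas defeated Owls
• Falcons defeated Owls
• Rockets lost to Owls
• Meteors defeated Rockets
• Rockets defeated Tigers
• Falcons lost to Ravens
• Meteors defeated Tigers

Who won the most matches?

Win totals: Owls 2, Ravens 6, Orcas 2, Rockets 2, Meteors 4, Falcons 3, Tigers 2.
Ravens leads with 6 wins (next highest: 4).

Ravens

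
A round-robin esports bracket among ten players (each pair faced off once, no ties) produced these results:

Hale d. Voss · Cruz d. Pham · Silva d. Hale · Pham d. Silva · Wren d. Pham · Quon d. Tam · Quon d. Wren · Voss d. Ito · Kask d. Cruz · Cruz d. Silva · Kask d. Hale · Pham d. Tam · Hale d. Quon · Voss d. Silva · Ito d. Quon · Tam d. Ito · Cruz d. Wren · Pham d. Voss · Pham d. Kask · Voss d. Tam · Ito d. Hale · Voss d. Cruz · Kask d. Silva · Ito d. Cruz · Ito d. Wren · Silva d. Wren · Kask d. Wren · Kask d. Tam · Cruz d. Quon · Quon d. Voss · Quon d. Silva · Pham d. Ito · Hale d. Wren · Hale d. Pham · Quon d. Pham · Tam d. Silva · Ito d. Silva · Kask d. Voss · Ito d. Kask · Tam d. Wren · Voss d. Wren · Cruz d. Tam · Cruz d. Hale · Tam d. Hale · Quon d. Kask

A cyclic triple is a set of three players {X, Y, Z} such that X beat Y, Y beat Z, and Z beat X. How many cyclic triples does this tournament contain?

27

Win totals: Cruz 6, Silva 2, Kask 6, Quon 6, Hale 4, Wren 1, Tam 4, Ito 6, Voss 5, Pham 5.
A player with w wins dominates both others in C(w,2) triples; summing gives 15 + 1 + 15 + 15 + 6 + 0 + 6 + 15 + 10 + 10 = 93 transitive triples.
Total triples C(10,3) = 120, so cyclic triples = 120 − 93 = 27.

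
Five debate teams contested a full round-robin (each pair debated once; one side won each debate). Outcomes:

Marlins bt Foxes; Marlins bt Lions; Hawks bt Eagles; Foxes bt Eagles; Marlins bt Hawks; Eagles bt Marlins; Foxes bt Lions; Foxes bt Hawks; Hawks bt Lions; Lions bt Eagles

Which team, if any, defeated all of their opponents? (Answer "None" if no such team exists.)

None

Highest win total is Marlins with 3 (out of 4 possible).
Marlins lost to Eagles, so no team went undefeated.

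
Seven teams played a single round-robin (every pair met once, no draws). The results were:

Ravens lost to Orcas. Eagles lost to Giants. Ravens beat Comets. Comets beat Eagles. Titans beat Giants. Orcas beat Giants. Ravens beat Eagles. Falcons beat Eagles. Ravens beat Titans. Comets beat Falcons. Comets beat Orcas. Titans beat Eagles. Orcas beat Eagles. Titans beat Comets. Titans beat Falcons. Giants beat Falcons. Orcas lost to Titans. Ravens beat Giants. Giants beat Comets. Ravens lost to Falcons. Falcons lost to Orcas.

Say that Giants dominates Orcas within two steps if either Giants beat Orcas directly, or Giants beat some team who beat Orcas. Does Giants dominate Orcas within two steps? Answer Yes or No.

Giants did not beat Orcas directly.
Giants beat Comets, Falcons, Eagles. Of those, Comets beat Orcas.

Yes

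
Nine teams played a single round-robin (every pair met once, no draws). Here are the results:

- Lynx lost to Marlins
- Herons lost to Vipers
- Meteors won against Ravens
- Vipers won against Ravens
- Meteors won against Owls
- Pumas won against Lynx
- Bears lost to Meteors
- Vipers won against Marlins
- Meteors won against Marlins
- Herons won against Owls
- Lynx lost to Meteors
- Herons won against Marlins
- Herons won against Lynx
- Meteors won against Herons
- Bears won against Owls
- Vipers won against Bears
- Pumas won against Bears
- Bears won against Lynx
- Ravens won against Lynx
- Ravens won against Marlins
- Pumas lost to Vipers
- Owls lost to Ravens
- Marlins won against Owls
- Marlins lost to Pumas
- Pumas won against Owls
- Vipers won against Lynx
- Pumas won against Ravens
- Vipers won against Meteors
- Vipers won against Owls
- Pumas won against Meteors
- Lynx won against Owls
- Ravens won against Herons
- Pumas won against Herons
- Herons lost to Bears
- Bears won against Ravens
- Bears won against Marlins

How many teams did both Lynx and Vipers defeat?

1

Lynx beat: Owls.
Vipers beat: Ravens, Meteors, Bears, Marlins, Lynx, Owls, Herons, Pumas.
Both beat: Owls — 1.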